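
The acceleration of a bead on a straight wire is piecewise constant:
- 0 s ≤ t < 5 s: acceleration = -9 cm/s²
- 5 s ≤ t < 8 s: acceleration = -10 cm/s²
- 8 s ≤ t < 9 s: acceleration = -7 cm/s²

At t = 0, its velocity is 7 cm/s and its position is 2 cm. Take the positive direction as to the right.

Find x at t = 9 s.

On each constant-a segment, Δv = aΔt and Δx = v₀Δt + ½aΔt²; chain segment to segment.
0–5 s: v starts 7 cm/s; Δx = 7·5 + ½·-9·5² = -77.5 cm; v ends -38 cm/s.
5–8 s: v starts -38 cm/s; Δx = -38·3 + ½·-10·3² = -159 cm; v ends -68 cm/s.
8–9 s: v starts -68 cm/s; Δx = -68·1 + ½·-7·1² = -71.5 cm; v ends -75 cm/s.
x(9) = 2 + Σ Δx = -306 cm.

-306 cm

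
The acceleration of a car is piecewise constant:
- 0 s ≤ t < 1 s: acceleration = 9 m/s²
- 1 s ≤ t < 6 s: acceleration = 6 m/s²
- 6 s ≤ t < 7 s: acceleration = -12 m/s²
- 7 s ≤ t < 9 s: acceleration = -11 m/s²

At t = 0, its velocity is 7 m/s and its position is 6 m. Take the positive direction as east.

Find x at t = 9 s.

On each constant-a segment, Δv = aΔt and Δx = v₀Δt + ½aΔt²; chain segment to segment.
0–1 s: v starts 7 m/s; Δx = 7·1 + ½·9·1² = 11.5 m; v ends 16 m/s.
1–6 s: v starts 16 m/s; Δx = 16·5 + ½·6·5² = 155 m; v ends 46 m/s.
6–7 s: v starts 46 m/s; Δx = 46·1 + ½·-12·1² = 40 m; v ends 34 m/s.
7–9 s: v starts 34 m/s; Δx = 34·2 + ½·-11·2² = 46 m; v ends 12 m/s.
x(9) = 6 + Σ Δx = 258.5 m.

258.5 m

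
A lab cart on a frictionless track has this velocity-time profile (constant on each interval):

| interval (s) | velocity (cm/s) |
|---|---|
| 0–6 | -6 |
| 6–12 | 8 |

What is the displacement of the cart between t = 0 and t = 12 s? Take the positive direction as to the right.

12 cm

Displacement is the signed area under the v-t curve.
0–6 s: -6 × 6 = -36 cm
6–12 s: 8 × 6 = 48 cm
Net displacement = 12 cm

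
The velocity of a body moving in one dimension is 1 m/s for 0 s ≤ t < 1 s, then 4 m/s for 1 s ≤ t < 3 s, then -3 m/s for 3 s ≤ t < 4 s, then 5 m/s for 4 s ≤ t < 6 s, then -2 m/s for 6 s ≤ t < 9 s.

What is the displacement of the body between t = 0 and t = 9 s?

Displacement is the signed area under the v-t curve.
0–1 s: 1 × 1 = 1 m
1–3 s: 4 × 2 = 8 m
3–4 s: -3 × 1 = -3 m
4–6 s: 5 × 2 = 10 m
6–9 s: -2 × 3 = -6 m
Net displacement = 10 m

10 m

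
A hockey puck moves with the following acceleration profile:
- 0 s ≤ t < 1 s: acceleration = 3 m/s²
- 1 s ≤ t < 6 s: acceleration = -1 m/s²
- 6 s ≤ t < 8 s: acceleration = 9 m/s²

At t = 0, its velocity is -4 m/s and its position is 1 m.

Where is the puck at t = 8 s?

On each constant-a segment, Δv = aΔt and Δx = v₀Δt + ½aΔt²; chain segment to segment.
0–1 s: v starts -4 m/s; Δx = -4·1 + ½·3·1² = -2.5 m; v ends -1 m/s.
1–6 s: v starts -1 m/s; Δx = -1·5 + ½·-1·5² = -17.5 m; v ends -6 m/s.
6–8 s: v starts -6 m/s; Δx = -6·2 + ½·9·2² = 6 m; v ends 12 m/s.
x(8) = 1 + Σ Δx = -13 m.

-13 m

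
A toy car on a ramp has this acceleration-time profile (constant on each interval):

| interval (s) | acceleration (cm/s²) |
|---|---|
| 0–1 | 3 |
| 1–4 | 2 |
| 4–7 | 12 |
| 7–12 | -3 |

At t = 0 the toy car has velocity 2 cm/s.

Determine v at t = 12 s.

Δv equals the area under the a-t graph; then v = v₀ + Δv.
0–1 s: 3 × 1 = 3 cm/s
1–4 s: 2 × 3 = 6 cm/s
4–7 s: 12 × 3 = 36 cm/s
7–12 s: -3 × 5 = -15 cm/s
Δv = 30 cm/s, so v(12) = 2 + (30) = 32 cm/s.

32 cm/s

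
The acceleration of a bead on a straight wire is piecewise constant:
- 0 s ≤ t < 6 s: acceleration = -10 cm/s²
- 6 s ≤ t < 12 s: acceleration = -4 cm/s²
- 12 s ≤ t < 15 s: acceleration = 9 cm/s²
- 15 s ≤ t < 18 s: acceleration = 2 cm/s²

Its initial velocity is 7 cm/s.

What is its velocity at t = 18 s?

-44 cm/s

Δv equals the area under the a-t graph; then v = v₀ + Δv.
0–6 s: -10 × 6 = -60 cm/s
6–12 s: -4 × 6 = -24 cm/s
12–15 s: 9 × 3 = 27 cm/s
15–18 s: 2 × 3 = 6 cm/s
Δv = -51 cm/s, so v(18) = 7 + (-51) = -44 cm/s.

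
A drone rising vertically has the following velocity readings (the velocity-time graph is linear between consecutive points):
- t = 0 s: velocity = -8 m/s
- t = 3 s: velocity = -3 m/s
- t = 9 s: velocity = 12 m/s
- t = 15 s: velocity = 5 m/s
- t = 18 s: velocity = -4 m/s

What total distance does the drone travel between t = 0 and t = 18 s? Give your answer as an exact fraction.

Distance (not displacement) is the total path length: add the absolute areas under v-t.
0–3 s: |½(-8 + -3)(3)| = 16.5 m
3–9 s: v = 0 at t = 4.2 s; triangle areas 1.8 + 28.8 = 30.6 m
9–15 s: |½(12 + 5)(6)| = 51 m
15–18 s: v = 0 at t = 50/3 s; triangle areas 25/6 + 8/3 = 41/6 m
Total distance = 1574/15 m

1574/15 m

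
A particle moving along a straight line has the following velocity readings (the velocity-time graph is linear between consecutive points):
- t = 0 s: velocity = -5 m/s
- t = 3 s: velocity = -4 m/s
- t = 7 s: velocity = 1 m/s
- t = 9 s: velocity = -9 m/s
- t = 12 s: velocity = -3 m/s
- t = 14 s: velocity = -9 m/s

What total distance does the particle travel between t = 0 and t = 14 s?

Distance (not displacement) is the total path length: add the absolute areas under v-t.
0–3 s: |½(-5 + -4)(3)| = 13.5 m
3–7 s: v = 0 at t = 6.2 s; triangle areas 6.4 + 0.4 = 6.8 m
7–9 s: v = 0 at t = 7.2 s; triangle areas 0.1 + 8.1 = 8.2 m
9–12 s: |½(-9 + -3)(3)| = 18 m
12–14 s: |½(-3 + -9)(2)| = 12 m
Total distance = 58.5 m

58.5 m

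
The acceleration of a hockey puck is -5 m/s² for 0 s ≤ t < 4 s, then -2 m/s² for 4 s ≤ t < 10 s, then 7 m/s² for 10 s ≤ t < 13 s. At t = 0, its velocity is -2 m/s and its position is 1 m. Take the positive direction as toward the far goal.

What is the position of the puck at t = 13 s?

-285.5 m

On each constant-a segment, Δv = aΔt and Δx = v₀Δt + ½aΔt²; chain segment to segment.
0–4 s: v starts -2 m/s; Δx = -2·4 + ½·-5·4² = -48 m; v ends -22 m/s.
4–10 s: v starts -22 m/s; Δx = -22·6 + ½·-2·6² = -168 m; v ends -34 m/s.
10–13 s: v starts -34 m/s; Δx = -34·3 + ½·7·3² = -70.5 m; v ends -13 m/s.
x(13) = 1 + Σ Δx = -285.5 m.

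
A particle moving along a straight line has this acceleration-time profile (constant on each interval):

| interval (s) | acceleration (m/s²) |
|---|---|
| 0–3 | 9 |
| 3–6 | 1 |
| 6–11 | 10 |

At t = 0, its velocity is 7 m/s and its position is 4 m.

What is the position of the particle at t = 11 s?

482 m

On each constant-a segment, Δv = aΔt and Δx = v₀Δt + ½aΔt²; chain segment to segment.
0–3 s: v starts 7 m/s; Δx = 7·3 + ½·9·3² = 61.5 m; v ends 34 m/s.
3–6 s: v starts 34 m/s; Δx = 34·3 + ½·1·3² = 106.5 m; v ends 37 m/s.
6–11 s: v starts 37 m/s; Δx = 37·5 + ½·10·5² = 310 m; v ends 87 m/s.
x(11) = 4 + Σ Δx = 482 m.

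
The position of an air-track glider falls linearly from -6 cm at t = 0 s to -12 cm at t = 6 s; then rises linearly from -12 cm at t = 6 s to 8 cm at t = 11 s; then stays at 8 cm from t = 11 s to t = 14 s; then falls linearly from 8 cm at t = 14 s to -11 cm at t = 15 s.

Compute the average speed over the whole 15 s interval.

Average speed = (total path length)/(elapsed time); on a piecewise-linear x-t graph the path length is Σ|Δx|.
0–6 s: |Δx| = |-12 − -6| = 6 cm
6–11 s: |Δx| = |8 − -12| = 20 cm
11–14 s: |Δx| = |8 − 8| = 0 cm
14–15 s: |Δx| = |-11 − 8| = 19 cm
Total path = 45 cm; average speed = 45/15 = 3 cm/s.

3 cm/s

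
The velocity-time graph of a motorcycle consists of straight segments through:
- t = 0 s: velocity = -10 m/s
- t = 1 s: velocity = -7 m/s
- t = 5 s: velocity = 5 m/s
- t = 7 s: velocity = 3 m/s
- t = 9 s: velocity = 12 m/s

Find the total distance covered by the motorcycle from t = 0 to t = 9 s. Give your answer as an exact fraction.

Total distance travelled is ∫|v| dt — sum the magnitudes of each area piece.
0–1 s: |½(-10 + -7)(1)| = 8.5 m
1–5 s: v = 0 at t = 10/3 s; triangle areas 49/6 + 25/6 = 37/3 m
5–7 s: |½(5 + 3)(2)| = 8 m
7–9 s: |½(3 + 12)(2)| = 15 m
Total distance = 263/6 m

263/6 m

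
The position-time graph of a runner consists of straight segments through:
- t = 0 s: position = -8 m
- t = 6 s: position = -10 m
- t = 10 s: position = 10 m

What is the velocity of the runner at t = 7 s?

5 m/s

Velocity is the slope of the x-t graph on 6–10 s: (10 − -10)/(10 − 6) = 5 m/s.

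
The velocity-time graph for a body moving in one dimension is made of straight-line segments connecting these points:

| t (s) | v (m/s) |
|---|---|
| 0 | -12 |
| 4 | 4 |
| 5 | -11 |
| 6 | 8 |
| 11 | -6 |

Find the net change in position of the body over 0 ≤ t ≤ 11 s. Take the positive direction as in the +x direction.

Displacement is the signed area under the v-t curve.
0–4 s: ½(-12 + 4)(4) = -16 m
4–5 s: ½(4 + -11)(1) = -3.5 m
5–6 s: ½(-11 + 8)(1) = -1.5 m
6–11 s: ½(8 + -6)(5) = 5 m
Net displacement = -16 m

-16 m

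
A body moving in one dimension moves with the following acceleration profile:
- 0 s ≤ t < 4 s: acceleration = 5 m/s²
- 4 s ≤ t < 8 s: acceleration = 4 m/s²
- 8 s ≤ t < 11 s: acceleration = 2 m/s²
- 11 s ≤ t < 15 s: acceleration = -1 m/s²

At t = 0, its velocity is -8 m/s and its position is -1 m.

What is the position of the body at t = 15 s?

On each constant-a segment, Δv = aΔt and Δx = v₀Δt + ½aΔt²; chain segment to segment.
0–4 s: v starts -8 m/s; Δx = -8·4 + ½·5·4² = 8 m; v ends 12 m/s.
4–8 s: v starts 12 m/s; Δx = 12·4 + ½·4·4² = 80 m; v ends 28 m/s.
8–11 s: v starts 28 m/s; Δx = 28·3 + ½·2·3² = 93 m; v ends 34 m/s.
11–15 s: v starts 34 m/s; Δx = 34·4 + ½·-1·4² = 128 m; v ends 30 m/s.
x(15) = -1 + Σ Δx = 308 m.

308 m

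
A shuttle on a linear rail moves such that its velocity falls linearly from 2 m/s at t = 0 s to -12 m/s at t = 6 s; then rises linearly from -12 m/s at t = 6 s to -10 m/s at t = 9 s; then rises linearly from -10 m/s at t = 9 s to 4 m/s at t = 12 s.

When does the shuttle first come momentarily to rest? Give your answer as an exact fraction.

v changes sign on 0–6 s (from 2 to -12); the graph is linear there, so v = 0 at t = 0 + (-2)·(6 − 0)/(-12 − 2) = 6/7 s.

t = 6/7 s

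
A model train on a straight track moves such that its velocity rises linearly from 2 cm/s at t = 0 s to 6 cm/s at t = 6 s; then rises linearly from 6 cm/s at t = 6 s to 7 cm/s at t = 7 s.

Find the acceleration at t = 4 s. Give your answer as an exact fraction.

2/3 cm/s²

Acceleration is the slope of the v-t graph on 0–6 s: (6 − 2)/(6 − 0) = 2/3 cm/s².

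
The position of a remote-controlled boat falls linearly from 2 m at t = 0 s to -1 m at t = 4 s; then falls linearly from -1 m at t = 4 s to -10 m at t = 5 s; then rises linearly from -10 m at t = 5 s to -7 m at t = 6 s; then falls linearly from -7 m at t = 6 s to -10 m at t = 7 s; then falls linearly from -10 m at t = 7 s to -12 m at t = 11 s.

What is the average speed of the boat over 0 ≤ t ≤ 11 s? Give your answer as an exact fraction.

Average speed = (total path length)/(elapsed time); on a piecewise-linear x-t graph the path length is Σ|Δx|.
0–4 s: |Δx| = |-1 − 2| = 3 m
4–5 s: |Δx| = |-10 − -1| = 9 m
5–6 s: |Δx| = |-7 − -10| = 3 m
6–7 s: |Δx| = |-10 − -7| = 3 m
7–11 s: |Δx| = |-12 − -10| = 2 m
Total path = 20 m; average speed = 20/11 = 20/11 m/s.

20/11 m/s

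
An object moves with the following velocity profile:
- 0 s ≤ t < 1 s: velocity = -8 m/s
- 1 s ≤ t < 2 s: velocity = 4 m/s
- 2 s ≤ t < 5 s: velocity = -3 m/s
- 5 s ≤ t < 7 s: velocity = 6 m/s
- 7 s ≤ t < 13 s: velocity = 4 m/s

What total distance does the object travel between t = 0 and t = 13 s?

Total distance travelled is ∫|v| dt — sum the magnitudes of each area piece.
0–1 s: |-8| × 1 = 8 m
1–2 s: |4| × 1 = 4 m
2–5 s: |-3| × 3 = 9 m
5–7 s: |6| × 2 = 12 m
7–13 s: |4| × 6 = 24 m
Total distance = 57 m

57 m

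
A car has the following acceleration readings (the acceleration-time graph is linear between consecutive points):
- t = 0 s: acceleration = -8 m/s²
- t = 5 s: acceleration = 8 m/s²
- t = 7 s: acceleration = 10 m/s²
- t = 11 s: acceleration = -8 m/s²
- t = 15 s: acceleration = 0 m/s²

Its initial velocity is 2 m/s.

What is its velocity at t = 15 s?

8 m/s

Δv equals the area under the a-t graph; then v = v₀ + Δv.
0–5 s: ½(-8 + 8)(5) = 0 m/s
5–7 s: ½(8 + 10)(2) = 18 m/s
7–11 s: ½(10 + -8)(4) = 4 m/s
11–15 s: ½(-8 + 0)(4) = -16 m/s
Δv = 6 m/s, so v(15) = 2 + (6) = 8 m/s.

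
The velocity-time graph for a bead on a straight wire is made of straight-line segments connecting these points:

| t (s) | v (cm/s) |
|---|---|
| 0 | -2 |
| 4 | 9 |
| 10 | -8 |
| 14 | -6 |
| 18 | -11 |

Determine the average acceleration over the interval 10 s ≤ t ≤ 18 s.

-0.375 cm/s²

Average acceleration = Δv/Δt = (-11 − -8)/(18 − 10) = -0.375 cm/s².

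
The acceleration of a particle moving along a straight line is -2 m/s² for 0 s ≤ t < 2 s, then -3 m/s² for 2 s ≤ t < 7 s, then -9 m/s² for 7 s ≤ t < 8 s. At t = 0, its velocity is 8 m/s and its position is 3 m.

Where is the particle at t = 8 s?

On each constant-a segment, Δv = aΔt and Δx = v₀Δt + ½aΔt²; chain segment to segment.
0–2 s: v starts 8 m/s; Δx = 8·2 + ½·-2·2² = 12 m; v ends 4 m/s.
2–7 s: v starts 4 m/s; Δx = 4·5 + ½·-3·5² = -17.5 m; v ends -11 m/s.
7–8 s: v starts -11 m/s; Δx = -11·1 + ½·-9·1² = -15.5 m; v ends -20 m/s.
x(8) = 3 + Σ Δx = -18 m.

-18 m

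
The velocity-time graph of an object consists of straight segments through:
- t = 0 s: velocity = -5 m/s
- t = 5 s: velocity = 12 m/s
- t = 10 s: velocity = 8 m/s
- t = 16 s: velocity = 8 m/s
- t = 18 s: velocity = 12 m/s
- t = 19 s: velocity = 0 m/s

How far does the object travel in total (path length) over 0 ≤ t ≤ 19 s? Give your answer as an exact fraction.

Distance (not displacement) is the total path length: add the absolute areas under v-t.
0–5 s: v = 0 at t = 25/17 s; triangle areas 125/34 + 360/17 = 845/34 m
5–10 s: |½(12 + 8)(5)| = 50 m
10–16 s: |8| × 6 = 48 m
16–18 s: |½(8 + 12)(2)| = 20 m
18–19 s: |½(12 + 0)(1)| = 6 m
Total distance = 5061/34 m

5061/34 m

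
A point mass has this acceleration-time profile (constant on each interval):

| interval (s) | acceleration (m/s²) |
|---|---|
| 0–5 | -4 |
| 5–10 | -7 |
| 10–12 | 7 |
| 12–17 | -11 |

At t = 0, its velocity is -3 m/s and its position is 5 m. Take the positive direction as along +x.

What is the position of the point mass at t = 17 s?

-722 m

On each constant-a segment, Δv = aΔt and Δx = v₀Δt + ½aΔt²; chain segment to segment.
0–5 s: v starts -3 m/s; Δx = -3·5 + ½·-4·5² = -65 m; v ends -23 m/s.
5–10 s: v starts -23 m/s; Δx = -23·5 + ½·-7·5² = -202.5 m; v ends -58 m/s.
10–12 s: v starts -58 m/s; Δx = -58·2 + ½·7·2² = -102 m; v ends -44 m/s.
12–17 s: v starts -44 m/s; Δx = -44·5 + ½·-11·5² = -357.5 m; v ends -99 m/s.
x(17) = 5 + Σ Δx = -722 m.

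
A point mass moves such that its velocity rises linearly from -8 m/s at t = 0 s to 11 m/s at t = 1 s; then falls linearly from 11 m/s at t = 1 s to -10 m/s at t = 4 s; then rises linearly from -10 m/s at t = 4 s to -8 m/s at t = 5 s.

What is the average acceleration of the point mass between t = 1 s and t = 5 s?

Average acceleration = Δv/Δt = (-8 − 11)/(5 − 1) = -4.75 m/s².

-4.75 m/s²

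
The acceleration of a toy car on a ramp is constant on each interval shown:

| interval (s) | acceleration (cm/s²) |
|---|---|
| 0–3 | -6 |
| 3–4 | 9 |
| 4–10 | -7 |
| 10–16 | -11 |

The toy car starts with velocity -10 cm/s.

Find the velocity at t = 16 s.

-127 cm/s

Δv equals the area under the a-t graph; then v = v₀ + Δv.
0–3 s: -6 × 3 = -18 cm/s
3–4 s: 9 × 1 = 9 cm/s
4–10 s: -7 × 6 = -42 cm/s
10–16 s: -11 × 6 = -66 cm/s
Δv = -117 cm/s, so v(16) = -10 + (-117) = -127 cm/s.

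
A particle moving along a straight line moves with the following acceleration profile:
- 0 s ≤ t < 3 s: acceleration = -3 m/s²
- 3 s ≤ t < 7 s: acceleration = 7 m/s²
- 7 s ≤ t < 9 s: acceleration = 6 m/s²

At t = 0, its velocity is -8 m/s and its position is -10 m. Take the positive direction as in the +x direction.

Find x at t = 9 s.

-25.5 m

On each constant-a segment, Δv = aΔt and Δx = v₀Δt + ½aΔt²; chain segment to segment.
0–3 s: v starts -8 m/s; Δx = -8·3 + ½·-3·3² = -37.5 m; v ends -17 m/s.
3–7 s: v starts -17 m/s; Δx = -17·4 + ½·7·4² = -12 m; v ends 11 m/s.
7–9 s: v starts 11 m/s; Δx = 11·2 + ½·6·2² = 34 m; v ends 23 m/s.
x(9) = -10 + Σ Δx = -25.5 m.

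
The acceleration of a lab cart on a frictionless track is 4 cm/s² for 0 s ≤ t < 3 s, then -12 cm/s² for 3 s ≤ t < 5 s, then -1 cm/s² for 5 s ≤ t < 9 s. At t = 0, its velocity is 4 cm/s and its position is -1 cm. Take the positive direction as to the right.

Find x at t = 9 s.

On each constant-a segment, Δv = aΔt and Δx = v₀Δt + ½aΔt²; chain segment to segment.
0–3 s: v starts 4 cm/s; Δx = 4·3 + ½·4·3² = 30 cm; v ends 16 cm/s.
3–5 s: v starts 16 cm/s; Δx = 16·2 + ½·-12·2² = 8 cm; v ends -8 cm/s.
5–9 s: v starts -8 cm/s; Δx = -8·4 + ½·-1·4² = -40 cm; v ends -12 cm/s.
x(9) = -1 + Σ Δx = -3 cm.

-3 cm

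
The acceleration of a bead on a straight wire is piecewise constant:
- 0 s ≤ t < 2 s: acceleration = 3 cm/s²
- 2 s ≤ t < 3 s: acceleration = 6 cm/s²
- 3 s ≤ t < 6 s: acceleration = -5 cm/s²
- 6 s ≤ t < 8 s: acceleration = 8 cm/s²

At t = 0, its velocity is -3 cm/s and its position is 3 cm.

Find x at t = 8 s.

On each constant-a segment, Δv = aΔt and Δx = v₀Δt + ½aΔt²; chain segment to segment.
0–2 s: v starts -3 cm/s; Δx = -3·2 + ½·3·2² = 0 cm; v ends 3 cm/s.
2–3 s: v starts 3 cm/s; Δx = 3·1 + ½·6·1² = 6 cm; v ends 9 cm/s.
3–6 s: v starts 9 cm/s; Δx = 9·3 + ½·-5·3² = 4.5 cm; v ends -6 cm/s.
6–8 s: v starts -6 cm/s; Δx = -6·2 + ½·8·2² = 4 cm; v ends 10 cm/s.
x(8) = 3 + Σ Δx = 17.5 cm.

17.5 cm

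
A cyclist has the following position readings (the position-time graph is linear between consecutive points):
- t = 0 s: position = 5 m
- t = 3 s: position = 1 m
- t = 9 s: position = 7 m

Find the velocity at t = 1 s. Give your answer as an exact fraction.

-4/3 m/s

Velocity is the slope of the x-t graph on 0–3 s: (1 − 5)/(3 − 0) = -4/3 m/s.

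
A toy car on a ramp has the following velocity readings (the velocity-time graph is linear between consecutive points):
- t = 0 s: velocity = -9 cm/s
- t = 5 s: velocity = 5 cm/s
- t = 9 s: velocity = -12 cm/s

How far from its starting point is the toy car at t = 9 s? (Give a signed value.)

-24 cm

Net displacement equals the area under the velocity-time graph (areas below the axis count negative).
0–5 s: ½(-9 + 5)(5) = -10 cm
5–9 s: ½(5 + -12)(4) = -14 cm
Net displacement = -24 cm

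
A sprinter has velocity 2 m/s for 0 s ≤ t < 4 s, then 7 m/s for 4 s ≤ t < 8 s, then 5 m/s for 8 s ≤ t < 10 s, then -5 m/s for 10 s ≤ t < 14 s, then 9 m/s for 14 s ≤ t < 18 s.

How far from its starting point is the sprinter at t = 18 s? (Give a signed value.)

Displacement is the signed area under the v-t curve.
0–4 s: 2 × 4 = 8 m
4–8 s: 7 × 4 = 28 m
8–10 s: 5 × 2 = 10 m
10–14 s: -5 × 4 = -20 m
14–18 s: 9 × 4 = 36 m
Net displacement = 62 m

62 m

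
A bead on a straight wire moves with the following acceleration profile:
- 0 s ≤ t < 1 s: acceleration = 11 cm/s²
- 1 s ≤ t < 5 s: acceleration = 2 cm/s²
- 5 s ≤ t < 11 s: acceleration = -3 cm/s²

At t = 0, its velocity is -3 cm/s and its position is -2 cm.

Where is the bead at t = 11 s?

90.5 cm

On each constant-a segment, Δv = aΔt and Δx = v₀Δt + ½aΔt²; chain segment to segment.
0–1 s: v starts -3 cm/s; Δx = -3·1 + ½·11·1² = 2.5 cm; v ends 8 cm/s.
1–5 s: v starts 8 cm/s; Δx = 8·4 + ½·2·4² = 48 cm; v ends 16 cm/s.
5–11 s: v starts 16 cm/s; Δx = 16·6 + ½·-3·6² = 42 cm; v ends -2 cm/s.
x(11) = -2 + Σ Δx = 90.5 cm.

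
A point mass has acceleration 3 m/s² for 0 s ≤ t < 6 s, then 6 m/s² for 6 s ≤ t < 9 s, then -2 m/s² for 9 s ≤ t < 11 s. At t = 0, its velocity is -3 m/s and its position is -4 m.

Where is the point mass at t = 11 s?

166 m

On each constant-a segment, Δv = aΔt and Δx = v₀Δt + ½aΔt²; chain segment to segment.
0–6 s: v starts -3 m/s; Δx = -3·6 + ½·3·6² = 36 m; v ends 15 m/s.
6–9 s: v starts 15 m/s; Δx = 15·3 + ½·6·3² = 72 m; v ends 33 m/s.
9–11 s: v starts 33 m/s; Δx = 33·2 + ½·-2·2² = 62 m; v ends 29 m/s.
x(11) = -4 + Σ Δx = 166 m.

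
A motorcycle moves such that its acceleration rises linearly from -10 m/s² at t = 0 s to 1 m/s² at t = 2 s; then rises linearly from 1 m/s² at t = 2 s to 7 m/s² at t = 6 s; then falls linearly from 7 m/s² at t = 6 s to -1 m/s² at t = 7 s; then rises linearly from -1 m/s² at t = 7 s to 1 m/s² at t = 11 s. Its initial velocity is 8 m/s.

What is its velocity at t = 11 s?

Δv equals the area under the a-t graph; then v = v₀ + Δv.
0–2 s: ½(-10 + 1)(2) = -9 m/s
2–6 s: ½(1 + 7)(4) = 16 m/s
6–7 s: ½(7 + -1)(1) = 3 m/s
7–11 s: ½(-1 + 1)(4) = 0 m/s
Δv = 10 m/s, so v(11) = 8 + (10) = 18 m/s.

18 m/s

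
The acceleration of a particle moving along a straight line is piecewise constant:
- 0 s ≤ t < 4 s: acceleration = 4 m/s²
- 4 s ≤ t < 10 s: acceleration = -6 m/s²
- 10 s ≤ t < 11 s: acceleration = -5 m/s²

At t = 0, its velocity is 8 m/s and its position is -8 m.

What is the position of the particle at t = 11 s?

77.5 m

On each constant-a segment, Δv = aΔt and Δx = v₀Δt + ½aΔt²; chain segment to segment.
0–4 s: v starts 8 m/s; Δx = 8·4 + ½·4·4² = 64 m; v ends 24 m/s.
4–10 s: v starts 24 m/s; Δx = 24·6 + ½·-6·6² = 36 m; v ends -12 m/s.
10–11 s: v starts -12 m/s; Δx = -12·1 + ½·-5·1² = -14.5 m; v ends -17 m/s.
x(11) = -8 + Σ Δx = 77.5 m.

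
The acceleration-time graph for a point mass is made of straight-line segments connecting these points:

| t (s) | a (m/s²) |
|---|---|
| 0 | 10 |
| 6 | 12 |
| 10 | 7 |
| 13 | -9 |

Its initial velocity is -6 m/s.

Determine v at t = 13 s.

95 m/s

Δv equals the area under the a-t graph; then v = v₀ + Δv.
0–6 s: ½(10 + 12)(6) = 66 m/s
6–10 s: ½(12 + 7)(4) = 38 m/s
10–13 s: ½(7 + -9)(3) = -3 m/s
Δv = 101 m/s, so v(13) = -6 + (101) = 95 m/s.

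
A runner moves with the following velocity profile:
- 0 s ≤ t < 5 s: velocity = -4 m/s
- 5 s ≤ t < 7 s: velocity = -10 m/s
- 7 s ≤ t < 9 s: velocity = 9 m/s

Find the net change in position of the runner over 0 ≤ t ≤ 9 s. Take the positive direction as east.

-22 m

Displacement is the signed area under the v-t curve.
0–5 s: -4 × 5 = -20 m
5–7 s: -10 × 2 = -20 m
7–9 s: 9 × 2 = 18 m
Net displacement = -22 m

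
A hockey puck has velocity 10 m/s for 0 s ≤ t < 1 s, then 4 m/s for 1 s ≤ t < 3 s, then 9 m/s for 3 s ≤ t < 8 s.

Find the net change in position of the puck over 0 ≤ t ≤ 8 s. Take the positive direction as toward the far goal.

Displacement is the signed area under the v-t curve.
0–1 s: 10 × 1 = 10 m
1–3 s: 4 × 2 = 8 m
3–8 s: 9 × 5 = 45 m
Net displacement = 63 m

63 m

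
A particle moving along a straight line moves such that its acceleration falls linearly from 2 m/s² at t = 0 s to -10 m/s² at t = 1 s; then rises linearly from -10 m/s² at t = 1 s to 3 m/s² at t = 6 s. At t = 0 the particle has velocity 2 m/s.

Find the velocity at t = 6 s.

-19.5 m/s

Δv equals the area under the a-t graph; then v = v₀ + Δv.
0–1 s: ½(2 + -10)(1) = -4 m/s
1–6 s: ½(-10 + 3)(5) = -17.5 m/s
Δv = -21.5 m/s, so v(6) = 2 + (-21.5) = -19.5 m/s.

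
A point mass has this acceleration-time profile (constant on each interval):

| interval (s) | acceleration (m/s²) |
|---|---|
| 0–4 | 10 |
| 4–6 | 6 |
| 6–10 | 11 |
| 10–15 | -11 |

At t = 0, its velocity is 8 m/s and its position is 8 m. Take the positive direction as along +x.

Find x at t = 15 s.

938.5 m

On each constant-a segment, Δv = aΔt and Δx = v₀Δt + ½aΔt²; chain segment to segment.
0–4 s: v starts 8 m/s; Δx = 8·4 + ½·10·4² = 112 m; v ends 48 m/s.
4–6 s: v starts 48 m/s; Δx = 48·2 + ½·6·2² = 108 m; v ends 60 m/s.
6–10 s: v starts 60 m/s; Δx = 60·4 + ½·11·4² = 328 m; v ends 104 m/s.
10–15 s: v starts 104 m/s; Δx = 104·5 + ½·-11·5² = 382.5 m; v ends 49 m/s.
x(15) = 8 + Σ Δx = 938.5 m.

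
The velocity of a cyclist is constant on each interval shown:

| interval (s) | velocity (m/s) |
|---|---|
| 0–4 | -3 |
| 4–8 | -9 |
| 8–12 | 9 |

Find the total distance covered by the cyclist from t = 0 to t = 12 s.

Total distance travelled is ∫|v| dt — sum the magnitudes of each area piece.
0–4 s: |-3| × 4 = 12 m
4–8 s: |-9| × 4 = 36 m
8–12 s: |9| × 4 = 36 m
Total distance = 84 m

84 m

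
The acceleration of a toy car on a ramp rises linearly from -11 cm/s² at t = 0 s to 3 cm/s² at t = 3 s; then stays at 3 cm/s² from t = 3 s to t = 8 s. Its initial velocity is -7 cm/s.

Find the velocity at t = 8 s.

Δv equals the area under the a-t graph; then v = v₀ + Δv.
0–3 s: ½(-11 + 3)(3) = -12 cm/s
3–8 s: 3 × 5 = 15 cm/s
Δv = 3 cm/s, so v(8) = -7 + (3) = -4 cm/s.

-4 cm/s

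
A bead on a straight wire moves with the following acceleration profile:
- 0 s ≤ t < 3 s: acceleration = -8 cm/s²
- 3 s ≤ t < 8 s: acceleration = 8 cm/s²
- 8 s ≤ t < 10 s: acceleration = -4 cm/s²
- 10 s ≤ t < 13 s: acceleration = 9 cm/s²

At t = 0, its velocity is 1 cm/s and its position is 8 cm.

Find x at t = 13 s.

53.5 cm

On each constant-a segment, Δv = aΔt and Δx = v₀Δt + ½aΔt²; chain segment to segment.
0–3 s: v starts 1 cm/s; Δx = 1·3 + ½·-8·3² = -33 cm; v ends -23 cm/s.
3–8 s: v starts -23 cm/s; Δx = -23·5 + ½·8·5² = -15 cm; v ends 17 cm/s.
8–10 s: v starts 17 cm/s; Δx = 17·2 + ½·-4·2² = 26 cm; v ends 9 cm/s.
10–13 s: v starts 9 cm/s; Δx = 9·3 + ½·9·3² = 67.5 cm; v ends 36 cm/s.
x(13) = 8 + Σ Δx = 53.5 cm.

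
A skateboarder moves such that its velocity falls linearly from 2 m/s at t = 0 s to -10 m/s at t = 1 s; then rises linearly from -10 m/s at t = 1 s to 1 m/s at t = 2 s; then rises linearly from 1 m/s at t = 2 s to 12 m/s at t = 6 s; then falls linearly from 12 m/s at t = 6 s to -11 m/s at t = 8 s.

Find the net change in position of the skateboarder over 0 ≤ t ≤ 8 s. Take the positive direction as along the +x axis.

18.5 m

Displacement is the signed area under the v-t curve.
0–1 s: ½(2 + -10)(1) = -4 m
1–2 s: ½(-10 + 1)(1) = -4.5 m
2–6 s: ½(1 + 12)(4) = 26 m
6–8 s: ½(12 + -11)(2) = 1 m
Net displacement = 18.5 m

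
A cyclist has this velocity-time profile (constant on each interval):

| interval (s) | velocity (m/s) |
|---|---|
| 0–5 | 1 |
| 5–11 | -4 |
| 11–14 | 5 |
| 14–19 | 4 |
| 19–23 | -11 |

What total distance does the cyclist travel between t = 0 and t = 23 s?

108 m

Total distance travelled is ∫|v| dt — sum the magnitudes of each area piece.
0–5 s: |1| × 5 = 5 m
5–11 s: |-4| × 6 = 24 m
11–14 s: |5| × 3 = 15 m
14–19 s: |4| × 5 = 20 m
19–23 s: |-11| × 4 = 44 m
Total distance = 108 m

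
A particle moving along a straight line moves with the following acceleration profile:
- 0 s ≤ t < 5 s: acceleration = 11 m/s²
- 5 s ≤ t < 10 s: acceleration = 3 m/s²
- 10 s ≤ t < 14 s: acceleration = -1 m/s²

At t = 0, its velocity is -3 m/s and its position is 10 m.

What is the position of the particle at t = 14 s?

On each constant-a segment, Δv = aΔt and Δx = v₀Δt + ½aΔt²; chain segment to segment.
0–5 s: v starts -3 m/s; Δx = -3·5 + ½·11·5² = 122.5 m; v ends 52 m/s.
5–10 s: v starts 52 m/s; Δx = 52·5 + ½·3·5² = 297.5 m; v ends 67 m/s.
10–14 s: v starts 67 m/s; Δx = 67·4 + ½·-1·4² = 260 m; v ends 63 m/s.
x(14) = 10 + Σ Δx = 690 m.

690 m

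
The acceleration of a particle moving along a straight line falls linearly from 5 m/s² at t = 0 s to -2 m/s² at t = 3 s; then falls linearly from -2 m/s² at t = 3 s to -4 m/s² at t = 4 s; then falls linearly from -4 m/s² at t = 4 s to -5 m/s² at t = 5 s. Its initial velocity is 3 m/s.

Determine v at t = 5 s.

Δv equals the area under the a-t graph; then v = v₀ + Δv.
0–3 s: ½(5 + -2)(3) = 4.5 m/s
3–4 s: ½(-2 + -4)(1) = -3 m/s
4–5 s: ½(-4 + -5)(1) = -4.5 m/s
Δv = -3 m/s, so v(5) = 3 + (-3) = 0 m/s.

0 m/s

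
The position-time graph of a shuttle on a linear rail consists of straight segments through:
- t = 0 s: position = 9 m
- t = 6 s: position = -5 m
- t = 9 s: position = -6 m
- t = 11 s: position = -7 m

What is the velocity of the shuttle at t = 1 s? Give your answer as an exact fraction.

Velocity is the slope of the x-t graph on 0–6 s: (-5 − 9)/(6 − 0) = -7/3 m/s.

-7/3 m/s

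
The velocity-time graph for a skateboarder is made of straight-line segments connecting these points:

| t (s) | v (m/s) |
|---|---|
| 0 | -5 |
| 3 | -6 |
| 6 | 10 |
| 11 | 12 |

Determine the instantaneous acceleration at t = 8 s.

0.4 m/s²

Acceleration is the slope of the v-t graph on 6–11 s: (12 − 10)/(11 − 6) = 0.4 m/s².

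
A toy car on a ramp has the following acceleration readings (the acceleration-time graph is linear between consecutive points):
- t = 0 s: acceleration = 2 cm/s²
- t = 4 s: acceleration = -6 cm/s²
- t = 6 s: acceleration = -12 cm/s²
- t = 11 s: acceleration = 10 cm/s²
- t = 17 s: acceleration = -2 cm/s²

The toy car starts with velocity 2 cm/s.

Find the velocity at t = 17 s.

Δv equals the area under the a-t graph; then v = v₀ + Δv.
0–4 s: ½(2 + -6)(4) = -8 cm/s
4–6 s: ½(-6 + -12)(2) = -18 cm/s
6–11 s: ½(-12 + 10)(5) = -5 cm/s
11–17 s: ½(10 + -2)(6) = 24 cm/s
Δv = -7 cm/s, so v(17) = 2 + (-7) = -5 cm/s.

-5 cm/s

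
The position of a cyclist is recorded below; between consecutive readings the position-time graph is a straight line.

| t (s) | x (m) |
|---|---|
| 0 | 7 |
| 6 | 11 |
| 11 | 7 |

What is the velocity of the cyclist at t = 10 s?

Velocity is the slope of the x-t graph on 6–11 s: (7 − 11)/(11 − 6) = -0.8 m/s.

-0.8 m/s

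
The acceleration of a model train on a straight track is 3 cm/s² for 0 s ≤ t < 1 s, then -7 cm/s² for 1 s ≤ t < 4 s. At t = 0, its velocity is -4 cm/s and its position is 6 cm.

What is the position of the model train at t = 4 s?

On each constant-a segment, Δv = aΔt and Δx = v₀Δt + ½aΔt²; chain segment to segment.
0–1 s: v starts -4 cm/s; Δx = -4·1 + ½·3·1² = -2.5 cm; v ends -1 cm/s.
1–4 s: v starts -1 cm/s; Δx = -1·3 + ½·-7·3² = -34.5 cm; v ends -22 cm/s.
x(4) = 6 + Σ Δx = -31 cm.

-31 cm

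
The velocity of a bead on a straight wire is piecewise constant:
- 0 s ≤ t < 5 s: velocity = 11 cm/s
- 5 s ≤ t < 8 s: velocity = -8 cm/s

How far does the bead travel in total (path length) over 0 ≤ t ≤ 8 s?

Total distance travelled is ∫|v| dt — sum the magnitudes of each area piece.
0–5 s: |11| × 5 = 55 cm
5–8 s: |-8| × 3 = 24 cm
Total distance = 79 cm

79 cm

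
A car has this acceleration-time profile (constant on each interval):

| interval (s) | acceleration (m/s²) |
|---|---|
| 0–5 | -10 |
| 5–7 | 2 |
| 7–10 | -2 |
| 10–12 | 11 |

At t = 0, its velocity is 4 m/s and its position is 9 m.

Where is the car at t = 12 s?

-393 m

On each constant-a segment, Δv = aΔt and Δx = v₀Δt + ½aΔt²; chain segment to segment.
0–5 s: v starts 4 m/s; Δx = 4·5 + ½·-10·5² = -105 m; v ends -46 m/s.
5–7 s: v starts -46 m/s; Δx = -46·2 + ½·2·2² = -88 m; v ends -42 m/s.
7–10 s: v starts -42 m/s; Δx = -42·3 + ½·-2·3² = -135 m; v ends -48 m/s.
10–12 s: v starts -48 m/s; Δx = -48·2 + ½·11·2² = -74 m; v ends -26 m/s.
x(12) = 9 + Σ Δx = -393 m.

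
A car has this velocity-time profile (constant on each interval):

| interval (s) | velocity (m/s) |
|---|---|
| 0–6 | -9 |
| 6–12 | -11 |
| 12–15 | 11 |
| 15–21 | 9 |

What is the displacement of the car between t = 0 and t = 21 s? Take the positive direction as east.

-33 m

Displacement is the signed area under the v-t curve.
0–6 s: -9 × 6 = -54 m
6–12 s: -11 × 6 = -66 m
12–15 s: 11 × 3 = 33 m
15–21 s: 9 × 6 = 54 m
Net displacement = -33 m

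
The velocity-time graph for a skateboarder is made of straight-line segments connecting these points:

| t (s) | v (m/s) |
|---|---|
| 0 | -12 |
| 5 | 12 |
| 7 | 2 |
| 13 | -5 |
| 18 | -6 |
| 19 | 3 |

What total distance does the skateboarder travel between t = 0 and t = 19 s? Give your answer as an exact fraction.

Distance (not displacement) is the total path length: add the absolute areas under v-t.
0–5 s: v = 0 at t = 2.5 s; triangle areas 15 + 15 = 30 m
5–7 s: |½(12 + 2)(2)| = 14 m
7–13 s: v = 0 at t = 61/7 s; triangle areas 12/7 + 75/7 = 87/7 m
13–18 s: |½(-5 + -6)(5)| = 27.5 m
18–19 s: v = 0 at t = 56/3 s; triangle areas 2 + 0.5 = 2.5 m
Total distance = 605/7 m

605/7 m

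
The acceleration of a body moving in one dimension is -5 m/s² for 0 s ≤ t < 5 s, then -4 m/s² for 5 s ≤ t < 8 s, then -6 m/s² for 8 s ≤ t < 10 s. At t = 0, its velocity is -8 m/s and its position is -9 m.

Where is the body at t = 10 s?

-330.5 m

On each constant-a segment, Δv = aΔt and Δx = v₀Δt + ½aΔt²; chain segment to segment.
0–5 s: v starts -8 m/s; Δx = -8·5 + ½·-5·5² = -102.5 m; v ends -33 m/s.
5–8 s: v starts -33 m/s; Δx = -33·3 + ½·-4·3² = -117 m; v ends -45 m/s.
8–10 s: v starts -45 m/s; Δx = -45·2 + ½·-6·2² = -102 m; v ends -57 m/s.
x(10) = -9 + Σ Δx = -330.5 m.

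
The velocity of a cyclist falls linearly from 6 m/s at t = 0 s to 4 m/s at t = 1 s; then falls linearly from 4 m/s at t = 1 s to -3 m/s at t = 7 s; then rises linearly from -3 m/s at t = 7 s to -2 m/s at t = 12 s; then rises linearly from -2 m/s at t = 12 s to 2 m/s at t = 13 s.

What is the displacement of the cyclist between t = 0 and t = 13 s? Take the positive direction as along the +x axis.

Net displacement equals the area under the velocity-time graph (areas below the axis count negative).
0–1 s: ½(6 + 4)(1) = 5 m
1–7 s: ½(4 + -3)(6) = 3 m
7–12 s: ½(-3 + -2)(5) = -12.5 m
12–13 s: ½(-2 + 2)(1) = 0 m
Net displacement = -4.5 m

-4.5 m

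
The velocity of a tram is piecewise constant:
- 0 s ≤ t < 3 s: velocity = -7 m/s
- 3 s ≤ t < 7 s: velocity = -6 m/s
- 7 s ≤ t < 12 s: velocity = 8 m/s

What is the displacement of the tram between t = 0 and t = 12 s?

-5 m

Net displacement equals the area under the velocity-time graph (areas below the axis count negative).
0–3 s: -7 × 3 = -21 m
3–7 s: -6 × 4 = -24 m
7–12 s: 8 × 5 = 40 m
Net displacement = -5 m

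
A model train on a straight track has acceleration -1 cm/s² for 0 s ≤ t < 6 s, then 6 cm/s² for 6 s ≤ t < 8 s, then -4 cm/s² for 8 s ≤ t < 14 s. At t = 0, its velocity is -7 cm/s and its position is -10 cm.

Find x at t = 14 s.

-162 cm

On each constant-a segment, Δv = aΔt and Δx = v₀Δt + ½aΔt²; chain segment to segment.
0–6 s: v starts -7 cm/s; Δx = -7·6 + ½·-1·6² = -60 cm; v ends -13 cm/s.
6–8 s: v starts -13 cm/s; Δx = -13·2 + ½·6·2² = -14 cm; v ends -1 cm/s.
8–14 s: v starts -1 cm/s; Δx = -1·6 + ½·-4·6² = -78 cm; v ends -25 cm/s.
x(14) = -10 + Σ Δx = -162 cm.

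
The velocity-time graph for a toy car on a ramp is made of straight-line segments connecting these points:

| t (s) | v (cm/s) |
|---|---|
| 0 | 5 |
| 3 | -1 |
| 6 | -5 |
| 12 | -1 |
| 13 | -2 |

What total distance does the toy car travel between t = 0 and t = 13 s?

35 cm

Distance (not displacement) is the total path length: add the absolute areas under v-t.
0–3 s: v = 0 at t = 2.5 s; triangle areas 6.25 + 0.25 = 6.5 cm
3–6 s: |½(-1 + -5)(3)| = 9 cm
6–12 s: |½(-5 + -1)(6)| = 18 cm
12–13 s: |½(-1 + -2)(1)| = 1.5 cm
Total distance = 35 cm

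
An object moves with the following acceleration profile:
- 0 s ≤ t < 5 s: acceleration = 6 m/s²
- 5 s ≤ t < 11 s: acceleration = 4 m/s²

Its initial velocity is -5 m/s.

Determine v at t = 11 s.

Δv equals the area under the a-t graph; then v = v₀ + Δv.
0–5 s: 6 × 5 = 30 m/s
5–11 s: 4 × 6 = 24 m/s
Δv = 54 m/s, so v(11) = -5 + (54) = 49 m/s.

49 m/s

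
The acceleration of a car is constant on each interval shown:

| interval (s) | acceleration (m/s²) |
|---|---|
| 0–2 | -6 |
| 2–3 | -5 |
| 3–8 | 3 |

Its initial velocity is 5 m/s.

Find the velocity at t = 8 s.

3 m/s

Δv equals the area under the a-t graph; then v = v₀ + Δv.
0–2 s: -6 × 2 = -12 m/s
2–3 s: -5 × 1 = -5 m/s
3–8 s: 3 × 5 = 15 m/s
Δv = -2 m/s, so v(8) = 5 + (-2) = 3 m/s.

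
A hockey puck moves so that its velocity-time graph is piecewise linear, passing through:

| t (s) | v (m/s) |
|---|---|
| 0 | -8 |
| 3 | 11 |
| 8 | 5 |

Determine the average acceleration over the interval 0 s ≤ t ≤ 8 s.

1.625 m/s²

Average acceleration = Δv/Δt = (5 − -8)/(8 − 0) = 1.625 m/s².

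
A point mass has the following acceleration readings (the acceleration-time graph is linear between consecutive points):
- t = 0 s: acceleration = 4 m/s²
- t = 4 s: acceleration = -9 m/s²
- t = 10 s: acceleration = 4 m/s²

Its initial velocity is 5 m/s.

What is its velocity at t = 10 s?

-20 m/s

Δv equals the area under the a-t graph; then v = v₀ + Δv.
0–4 s: ½(4 + -9)(4) = -10 m/s
4–10 s: ½(-9 + 4)(6) = -15 m/s
Δv = -25 m/s, so v(10) = 5 + (-25) = -20 m/s.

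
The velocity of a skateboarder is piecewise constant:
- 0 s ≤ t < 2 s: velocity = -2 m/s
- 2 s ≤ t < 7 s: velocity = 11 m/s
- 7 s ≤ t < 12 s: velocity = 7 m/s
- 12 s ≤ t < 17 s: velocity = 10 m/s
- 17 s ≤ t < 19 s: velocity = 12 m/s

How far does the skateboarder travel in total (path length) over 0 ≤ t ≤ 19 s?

Total distance travelled is ∫|v| dt — sum the magnitudes of each area piece.
0–2 s: |-2| × 2 = 4 m
2–7 s: |11| × 5 = 55 m
7–12 s: |7| × 5 = 35 m
12–17 s: |10| × 5 = 50 m
17–19 s: |12| × 2 = 24 m
Total distance = 168 m

168 m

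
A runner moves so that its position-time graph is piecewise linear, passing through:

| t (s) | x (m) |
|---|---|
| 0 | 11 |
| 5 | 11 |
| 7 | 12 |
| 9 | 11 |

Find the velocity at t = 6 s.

0.5 m/s

Velocity is the slope of the x-t graph on 5–7 s: (12 − 11)/(7 − 5) = 0.5 m/s.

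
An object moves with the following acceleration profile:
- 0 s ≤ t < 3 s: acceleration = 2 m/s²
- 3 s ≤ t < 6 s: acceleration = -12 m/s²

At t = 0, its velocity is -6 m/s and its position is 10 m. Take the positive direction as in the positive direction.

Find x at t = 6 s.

-53 m

On each constant-a segment, Δv = aΔt and Δx = v₀Δt + ½aΔt²; chain segment to segment.
0–3 s: v starts -6 m/s; Δx = -6·3 + ½·2·3² = -9 m; v ends 0 m/s.
3–6 s: v starts 0 m/s; Δx = 0·3 + ½·-12·3² = -54 m; v ends -36 m/s.
x(6) = 10 + Σ Δx = -53 m.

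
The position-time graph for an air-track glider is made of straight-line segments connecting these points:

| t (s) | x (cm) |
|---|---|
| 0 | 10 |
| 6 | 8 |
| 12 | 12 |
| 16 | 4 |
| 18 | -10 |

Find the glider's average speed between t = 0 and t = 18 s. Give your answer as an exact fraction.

Average speed = (total path length)/(elapsed time); on a piecewise-linear x-t graph the path length is Σ|Δx|.
0–6 s: |Δx| = |8 − 10| = 2 cm
6–12 s: |Δx| = |12 − 8| = 4 cm
12–16 s: |Δx| = |4 − 12| = 8 cm
16–18 s: |Δx| = |-10 − 4| = 14 cm
Total path = 28 cm; average speed = 28/18 = 14/9 cm/s.

14/9 cm/s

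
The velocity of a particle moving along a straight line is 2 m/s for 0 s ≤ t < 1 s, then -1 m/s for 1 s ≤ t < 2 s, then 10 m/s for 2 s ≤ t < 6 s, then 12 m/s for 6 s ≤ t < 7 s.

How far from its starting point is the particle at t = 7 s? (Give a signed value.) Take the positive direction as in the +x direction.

Net displacement equals the area under the velocity-time graph (areas below the axis count negative).
0–1 s: 2 × 1 = 2 m
1–2 s: -1 × 1 = -1 m
2–6 s: 10 × 4 = 40 m
6–7 s: 12 × 1 = 12 m
Net displacement = 53 m

53 m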